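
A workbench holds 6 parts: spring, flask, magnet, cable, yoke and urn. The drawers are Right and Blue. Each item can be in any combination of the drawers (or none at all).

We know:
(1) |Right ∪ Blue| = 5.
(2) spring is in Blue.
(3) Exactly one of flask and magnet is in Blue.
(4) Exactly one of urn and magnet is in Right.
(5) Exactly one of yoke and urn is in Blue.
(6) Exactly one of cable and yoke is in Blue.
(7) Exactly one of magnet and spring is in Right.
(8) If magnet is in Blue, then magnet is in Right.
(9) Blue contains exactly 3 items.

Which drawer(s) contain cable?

cable: Right

From (2): spring ∈ Blue.
Suppose cable ∉ Right: no assignment then satisfies all the clues, so cable ∈ Right.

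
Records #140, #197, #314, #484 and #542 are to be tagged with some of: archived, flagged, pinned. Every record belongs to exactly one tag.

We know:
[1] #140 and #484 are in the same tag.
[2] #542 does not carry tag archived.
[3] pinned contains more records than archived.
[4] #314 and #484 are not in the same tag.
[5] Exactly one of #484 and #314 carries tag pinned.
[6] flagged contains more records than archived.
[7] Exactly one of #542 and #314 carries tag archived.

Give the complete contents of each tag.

archived = {#314}; flagged = {#197, #542}; pinned = {#140, #484}

From (2): #542 ∉ archived.
(7) (exactly one): #314 ∈ archived.
(4): #484 ∉ archived.
(5) (exactly one): #484 ∈ pinned.
(1): #140 matches #484: #140 ∉ archived.
(1): #140 matches #484: #140 ∉ flagged.
(1): #140 matches #484: #140 ∈ pinned.
Suppose #197 ∈ archived: no assignment then satisfies all the clues, so #197 ∉ archived.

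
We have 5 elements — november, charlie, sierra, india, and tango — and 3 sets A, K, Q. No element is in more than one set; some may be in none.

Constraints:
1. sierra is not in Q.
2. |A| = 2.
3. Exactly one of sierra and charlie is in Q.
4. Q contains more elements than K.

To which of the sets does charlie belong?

From (1): sierra ∉ Q.
(3) (exactly one): charlie ∈ Q.

charlie: Q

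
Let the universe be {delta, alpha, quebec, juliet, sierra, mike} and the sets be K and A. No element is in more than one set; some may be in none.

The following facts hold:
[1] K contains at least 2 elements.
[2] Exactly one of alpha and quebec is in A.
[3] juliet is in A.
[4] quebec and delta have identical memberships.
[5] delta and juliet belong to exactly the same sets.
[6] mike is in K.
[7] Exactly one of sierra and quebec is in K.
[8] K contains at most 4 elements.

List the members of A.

A = {delta, juliet, quebec}

From (3): juliet ∈ A.
From (6): mike ∈ K.
(5): delta matches juliet: delta ∉ K.
(5): delta matches juliet: delta ∈ A.
(4): quebec matches delta: quebec ∉ K.
(4): quebec matches delta: quebec ∈ A.
(7) (exactly one): sierra ∈ K.
(2) (exactly one): alpha ∉ A.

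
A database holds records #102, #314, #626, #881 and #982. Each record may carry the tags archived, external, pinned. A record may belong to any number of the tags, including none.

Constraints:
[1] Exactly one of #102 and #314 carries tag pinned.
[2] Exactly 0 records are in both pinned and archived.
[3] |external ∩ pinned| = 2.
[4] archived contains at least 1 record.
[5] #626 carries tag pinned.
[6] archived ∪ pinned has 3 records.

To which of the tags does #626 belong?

#626: external, pinned

From (5): #626 ∈ pinned.
Suppose #626 ∈ archived: no assignment then satisfies all the clues, so #626 ∉ archived.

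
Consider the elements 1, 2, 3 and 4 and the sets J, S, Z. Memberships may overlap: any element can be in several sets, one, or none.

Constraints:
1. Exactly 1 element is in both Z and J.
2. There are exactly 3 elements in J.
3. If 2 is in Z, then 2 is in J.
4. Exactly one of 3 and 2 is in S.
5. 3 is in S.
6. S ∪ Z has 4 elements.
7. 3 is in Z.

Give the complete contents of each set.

J = {1, 2, 4}; S = {1, 3, 4}; Z = {2, 3}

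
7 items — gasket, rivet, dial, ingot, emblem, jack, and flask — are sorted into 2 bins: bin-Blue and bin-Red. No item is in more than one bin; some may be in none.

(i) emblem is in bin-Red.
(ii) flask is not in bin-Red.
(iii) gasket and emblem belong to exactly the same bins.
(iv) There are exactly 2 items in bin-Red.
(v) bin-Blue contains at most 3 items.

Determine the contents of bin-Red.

From (i): emblem ∈ bin-Red.
From (ii): flask ∉ bin-Red.
(iii): gasket matches emblem: gasket ∉ bin-Blue.
(iii): gasket matches emblem: gasket ∈ bin-Red.
(iv): bin-Red already has 2, so the rest are out.

bin-Red = {emblem, gasket}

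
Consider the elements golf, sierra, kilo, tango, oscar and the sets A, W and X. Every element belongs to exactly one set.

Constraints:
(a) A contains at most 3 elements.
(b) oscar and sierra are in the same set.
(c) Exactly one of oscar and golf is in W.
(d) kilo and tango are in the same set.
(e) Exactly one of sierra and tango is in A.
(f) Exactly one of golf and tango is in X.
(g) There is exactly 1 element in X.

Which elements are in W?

W = {oscar, sierra}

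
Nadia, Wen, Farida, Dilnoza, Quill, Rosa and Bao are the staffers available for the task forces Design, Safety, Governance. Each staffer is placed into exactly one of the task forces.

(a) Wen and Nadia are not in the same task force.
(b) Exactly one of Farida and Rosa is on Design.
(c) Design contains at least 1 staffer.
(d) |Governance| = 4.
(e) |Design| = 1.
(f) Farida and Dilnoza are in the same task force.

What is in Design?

Design = {Rosa}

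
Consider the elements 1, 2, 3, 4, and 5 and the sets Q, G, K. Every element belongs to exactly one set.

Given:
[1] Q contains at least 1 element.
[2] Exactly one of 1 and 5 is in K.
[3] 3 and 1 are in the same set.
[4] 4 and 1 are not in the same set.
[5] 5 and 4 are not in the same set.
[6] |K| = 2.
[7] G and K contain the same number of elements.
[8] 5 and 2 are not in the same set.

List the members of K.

K = {1, 3}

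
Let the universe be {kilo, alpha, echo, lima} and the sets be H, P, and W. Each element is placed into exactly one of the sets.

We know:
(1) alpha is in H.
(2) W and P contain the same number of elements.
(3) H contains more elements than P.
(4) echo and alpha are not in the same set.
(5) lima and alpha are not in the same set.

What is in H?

From (1): alpha ∈ H.
(4): echo ∉ H.
(5): lima ∉ H.
Suppose kilo ∉ H: no assignment then satisfies all the clues, so kilo ∈ H.

H = {alpha, kilo}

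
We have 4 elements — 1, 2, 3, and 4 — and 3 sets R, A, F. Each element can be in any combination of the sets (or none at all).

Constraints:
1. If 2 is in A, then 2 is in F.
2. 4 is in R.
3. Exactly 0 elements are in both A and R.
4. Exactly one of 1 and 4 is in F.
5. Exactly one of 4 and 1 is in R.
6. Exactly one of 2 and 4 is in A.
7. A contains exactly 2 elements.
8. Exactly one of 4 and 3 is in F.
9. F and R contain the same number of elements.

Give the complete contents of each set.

R = {3, 4}; A = {1, 2}; F = {2, 4}

From (2): 4 ∈ R.
(5) (exactly one): 1 ∉ R.
Suppose 1 ∉ A: no assignment then satisfies all the clues, so 1 ∈ A.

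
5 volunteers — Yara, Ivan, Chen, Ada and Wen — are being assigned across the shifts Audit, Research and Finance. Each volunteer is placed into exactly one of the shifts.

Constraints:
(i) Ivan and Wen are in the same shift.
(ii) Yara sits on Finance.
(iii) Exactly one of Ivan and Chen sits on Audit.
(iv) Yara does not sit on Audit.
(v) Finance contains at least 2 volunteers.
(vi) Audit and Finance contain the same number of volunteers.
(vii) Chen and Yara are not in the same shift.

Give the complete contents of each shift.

Audit = {Ivan, Wen}; Research = {Chen}; Finance = {Ada, Yara}

From (ii): Yara ∈ Finance.
(vii): Chen ∉ Finance.
Suppose Ivan ∉ Audit: no assignment then satisfies all the clues, so Ivan ∈ Audit.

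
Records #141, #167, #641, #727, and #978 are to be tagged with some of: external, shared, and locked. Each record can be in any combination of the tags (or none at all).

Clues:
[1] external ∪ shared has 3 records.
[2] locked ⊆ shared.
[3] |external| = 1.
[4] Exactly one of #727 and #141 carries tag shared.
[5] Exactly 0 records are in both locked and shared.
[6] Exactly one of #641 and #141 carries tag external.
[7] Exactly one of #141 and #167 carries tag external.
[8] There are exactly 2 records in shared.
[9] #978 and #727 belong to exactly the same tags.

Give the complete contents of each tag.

external = {#141}; shared = {#727, #978}; locked = {}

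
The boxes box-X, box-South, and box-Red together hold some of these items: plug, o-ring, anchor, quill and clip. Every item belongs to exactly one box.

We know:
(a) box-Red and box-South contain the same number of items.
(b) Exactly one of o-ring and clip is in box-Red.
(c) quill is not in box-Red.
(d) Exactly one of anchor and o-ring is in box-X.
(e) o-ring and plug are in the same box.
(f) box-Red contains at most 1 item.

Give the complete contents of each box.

From (c): quill ∉ box-Red.
Suppose plug ∉ box-X: no assignment then satisfies all the clues, so plug ∈ box-X.

box-X = {o-ring, plug, quill}; box-South = {anchor}; box-Red = {clip}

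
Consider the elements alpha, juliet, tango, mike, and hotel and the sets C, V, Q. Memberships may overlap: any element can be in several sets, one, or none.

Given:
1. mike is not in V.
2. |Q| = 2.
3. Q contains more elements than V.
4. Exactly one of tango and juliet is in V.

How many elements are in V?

1

From (1): mike ∉ V.
Suppose alpha ∈ V: no assignment then satisfies all the clues, so alpha ∉ V.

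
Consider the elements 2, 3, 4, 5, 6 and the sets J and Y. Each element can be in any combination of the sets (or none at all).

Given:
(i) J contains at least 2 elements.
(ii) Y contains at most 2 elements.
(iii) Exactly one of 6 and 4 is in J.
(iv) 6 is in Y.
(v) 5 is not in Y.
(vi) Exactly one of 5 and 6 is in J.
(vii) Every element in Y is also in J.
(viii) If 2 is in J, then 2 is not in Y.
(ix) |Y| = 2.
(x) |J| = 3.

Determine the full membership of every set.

From (iv): 6 ∈ Y.
From (v): 5 ∉ Y.
(vii) with 6 ∈ Y: 6 ∈ J.
(iii) (exactly one): 4 ∉ J.
(vi) (exactly one): 5 ∉ J.
(vii) contrapositive: 4 ∉ Y.
(x): only 3 candidates remain for J, so all are in.
(viii): 2 ∉ Y.
(ix): only 2 candidates remain for Y, so all are in.

J = {2, 3, 6}; Y = {3, 6}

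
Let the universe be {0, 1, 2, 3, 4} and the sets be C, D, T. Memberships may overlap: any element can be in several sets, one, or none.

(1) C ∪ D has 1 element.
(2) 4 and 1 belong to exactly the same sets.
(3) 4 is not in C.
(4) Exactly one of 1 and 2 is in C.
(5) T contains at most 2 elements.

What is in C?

C = {2}

From (3): 4 ∉ C.
(2): 1 matches 4: 1 ∉ C.
(4) (exactly one): 2 ∈ C.
Suppose 0 ∈ C: no assignment then satisfies all the clues, so 0 ∉ C.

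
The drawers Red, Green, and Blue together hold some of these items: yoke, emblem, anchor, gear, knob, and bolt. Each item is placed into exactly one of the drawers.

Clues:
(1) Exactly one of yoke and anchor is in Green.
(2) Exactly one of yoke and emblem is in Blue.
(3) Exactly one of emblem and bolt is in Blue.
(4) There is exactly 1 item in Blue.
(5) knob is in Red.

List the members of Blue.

Blue = {emblem}

From (5): knob ∈ Red.
Suppose yoke ∈ Blue: no assignment then satisfies all the clues, so yoke ∉ Blue.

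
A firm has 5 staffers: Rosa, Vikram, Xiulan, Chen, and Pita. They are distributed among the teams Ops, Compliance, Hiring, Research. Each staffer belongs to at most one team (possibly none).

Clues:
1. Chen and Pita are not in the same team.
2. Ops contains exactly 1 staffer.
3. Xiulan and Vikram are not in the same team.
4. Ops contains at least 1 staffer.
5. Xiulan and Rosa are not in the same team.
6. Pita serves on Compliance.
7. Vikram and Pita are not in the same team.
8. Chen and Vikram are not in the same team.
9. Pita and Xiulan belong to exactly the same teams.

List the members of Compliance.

From (6): Pita ∈ Compliance.
(1): Chen ∉ Compliance.
(7): Vikram ∉ Compliance.
(9): Xiulan matches Pita: Xiulan ∉ Ops.
(9): Xiulan matches Pita: Xiulan ∈ Compliance.
(5): Rosa ∉ Compliance.

Compliance = {Pita, Xiulan}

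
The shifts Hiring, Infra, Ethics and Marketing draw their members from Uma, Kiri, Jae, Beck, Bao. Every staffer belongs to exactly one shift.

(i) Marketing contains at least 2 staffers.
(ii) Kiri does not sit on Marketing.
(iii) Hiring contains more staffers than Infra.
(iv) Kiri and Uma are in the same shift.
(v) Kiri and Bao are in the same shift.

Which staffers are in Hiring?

Hiring = {Bao, Kiri, Uma}

From (ii): Kiri ∉ Marketing.
(iv): Uma matches Kiri: Uma ∉ Marketing.
(v): Bao matches Kiri: Bao ∉ Marketing.
(i): only 2 candidates remain for Marketing, so all are in.
Suppose Uma ∉ Hiring: no assignment then satisfies all the clues, so Uma ∈ Hiring.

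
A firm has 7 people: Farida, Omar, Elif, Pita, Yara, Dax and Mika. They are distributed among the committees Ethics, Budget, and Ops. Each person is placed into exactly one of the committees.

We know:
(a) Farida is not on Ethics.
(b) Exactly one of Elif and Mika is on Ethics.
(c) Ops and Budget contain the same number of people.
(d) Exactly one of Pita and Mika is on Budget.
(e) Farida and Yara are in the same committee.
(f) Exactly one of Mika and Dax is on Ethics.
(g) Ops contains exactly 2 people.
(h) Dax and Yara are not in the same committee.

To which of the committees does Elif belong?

From (a): Farida ∉ Ethics.
(e): Yara matches Farida: Yara ∉ Ethics.
Suppose Elif ∉ Ethics: no assignment then satisfies all the clues, so Elif ∈ Ethics.

Elif: Ethics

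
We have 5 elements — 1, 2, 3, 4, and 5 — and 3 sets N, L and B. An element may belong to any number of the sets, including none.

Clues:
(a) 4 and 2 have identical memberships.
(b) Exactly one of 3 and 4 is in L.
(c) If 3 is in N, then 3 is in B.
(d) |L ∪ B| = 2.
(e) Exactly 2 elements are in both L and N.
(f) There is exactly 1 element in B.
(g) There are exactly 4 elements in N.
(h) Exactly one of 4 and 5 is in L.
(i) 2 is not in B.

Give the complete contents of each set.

N = {2, 3, 4, 5}; L = {3, 5}; B = {3}

From (i): 2 ∉ B.
(a): 4 matches 2: 4 ∉ B.
Suppose 1 ∈ N: no assignment then satisfies all the clues, so 1 ∉ N.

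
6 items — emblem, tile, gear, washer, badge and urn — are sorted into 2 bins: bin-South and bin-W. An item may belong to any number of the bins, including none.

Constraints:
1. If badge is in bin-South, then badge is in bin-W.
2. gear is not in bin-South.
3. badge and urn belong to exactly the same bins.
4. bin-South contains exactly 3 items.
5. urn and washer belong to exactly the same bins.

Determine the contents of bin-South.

bin-South = {badge, urn, washer}

From (2): gear ∉ bin-South.
Suppose emblem ∈ bin-South: no assignment then satisfies all the clues, so emblem ∉ bin-South.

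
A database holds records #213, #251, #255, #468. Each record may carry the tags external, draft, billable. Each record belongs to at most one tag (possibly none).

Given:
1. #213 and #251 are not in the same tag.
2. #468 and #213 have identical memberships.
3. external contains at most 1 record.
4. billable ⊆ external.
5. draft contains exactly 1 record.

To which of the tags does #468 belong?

#468: none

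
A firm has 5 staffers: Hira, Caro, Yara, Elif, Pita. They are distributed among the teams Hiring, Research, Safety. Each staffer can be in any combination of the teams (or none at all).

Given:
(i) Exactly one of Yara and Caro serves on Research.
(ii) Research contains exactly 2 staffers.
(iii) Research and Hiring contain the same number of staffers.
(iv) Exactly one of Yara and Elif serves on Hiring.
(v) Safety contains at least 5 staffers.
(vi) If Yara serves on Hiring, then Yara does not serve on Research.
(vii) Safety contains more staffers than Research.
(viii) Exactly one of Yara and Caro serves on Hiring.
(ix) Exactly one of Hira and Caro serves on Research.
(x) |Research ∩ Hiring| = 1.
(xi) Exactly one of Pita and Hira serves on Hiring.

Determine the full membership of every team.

Hiring = {Pita, Yara}; Research = {Caro, Pita}; Safety = {Caro, Elif, Hira, Pita, Yara}

(v): only 5 candidates remain for Safety, so all are in.
Suppose Hira ∈ Hiring: no assignment then satisfies all the clues, so Hira ∉ Hiring.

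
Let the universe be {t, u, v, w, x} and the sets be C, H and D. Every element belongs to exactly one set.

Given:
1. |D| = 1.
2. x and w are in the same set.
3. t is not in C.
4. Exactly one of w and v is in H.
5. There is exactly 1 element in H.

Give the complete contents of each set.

From (3): t ∉ C.
Suppose t ∈ H: no assignment then satisfies all the clues, so t ∉ H.

C = {u, w, x}; H = {v}; D = {t}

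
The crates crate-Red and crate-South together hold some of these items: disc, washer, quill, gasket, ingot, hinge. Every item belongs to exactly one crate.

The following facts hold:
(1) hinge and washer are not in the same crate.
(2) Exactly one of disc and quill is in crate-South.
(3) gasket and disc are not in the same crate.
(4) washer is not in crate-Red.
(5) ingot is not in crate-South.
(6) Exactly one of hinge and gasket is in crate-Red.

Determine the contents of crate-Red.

From (4): washer ∉ crate-Red.
From (5): ingot ∉ crate-South.
Only one crate left: washer ∈ crate-South.
Only one crate left: ingot ∈ crate-Red.
(1): hinge ∉ crate-South.
Only one crate left: hinge ∈ crate-Red.
(6) (exactly one): gasket ∉ crate-Red.
Only one crate left: gasket ∈ crate-South.
(3): disc ∉ crate-South.
Only one crate left: disc ∈ crate-Red.
(2) (exactly one): quill ∈ crate-South.

crate-Red = {disc, hinge, ingot}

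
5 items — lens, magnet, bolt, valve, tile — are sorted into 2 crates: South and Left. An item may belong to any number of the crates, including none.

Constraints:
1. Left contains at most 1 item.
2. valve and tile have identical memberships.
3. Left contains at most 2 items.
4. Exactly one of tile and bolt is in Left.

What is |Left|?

1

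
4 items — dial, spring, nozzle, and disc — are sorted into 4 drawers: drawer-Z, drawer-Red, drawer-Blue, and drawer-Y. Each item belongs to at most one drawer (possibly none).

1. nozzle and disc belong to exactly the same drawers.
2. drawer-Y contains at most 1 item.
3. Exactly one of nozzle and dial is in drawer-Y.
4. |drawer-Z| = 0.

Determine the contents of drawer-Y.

drawer-Y = {dial}

(4): drawer-Z already has 0, so the rest are out.
Suppose dial ∉ drawer-Y: no assignment then satisfies all the clues, so dial ∈ drawer-Y.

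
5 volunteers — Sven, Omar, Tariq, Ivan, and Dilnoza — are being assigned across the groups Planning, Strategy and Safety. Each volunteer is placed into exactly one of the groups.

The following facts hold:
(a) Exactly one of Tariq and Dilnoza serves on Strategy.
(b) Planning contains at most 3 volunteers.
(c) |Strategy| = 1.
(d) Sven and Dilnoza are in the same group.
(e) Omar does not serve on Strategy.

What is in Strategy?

Strategy = {Tariq}

From (e): Omar ∉ Strategy.
Suppose Sven ∈ Strategy: no assignment then satisfies all the clues, so Sven ∉ Strategy.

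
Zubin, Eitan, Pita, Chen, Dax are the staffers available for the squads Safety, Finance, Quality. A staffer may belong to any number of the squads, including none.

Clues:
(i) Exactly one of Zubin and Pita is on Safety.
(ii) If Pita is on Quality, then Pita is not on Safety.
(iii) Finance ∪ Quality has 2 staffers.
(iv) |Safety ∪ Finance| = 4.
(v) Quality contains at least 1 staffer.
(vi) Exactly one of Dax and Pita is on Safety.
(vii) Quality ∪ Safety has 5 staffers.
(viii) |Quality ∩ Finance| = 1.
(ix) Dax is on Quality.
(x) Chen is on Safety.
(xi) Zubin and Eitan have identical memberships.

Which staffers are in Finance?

Finance = {Dax}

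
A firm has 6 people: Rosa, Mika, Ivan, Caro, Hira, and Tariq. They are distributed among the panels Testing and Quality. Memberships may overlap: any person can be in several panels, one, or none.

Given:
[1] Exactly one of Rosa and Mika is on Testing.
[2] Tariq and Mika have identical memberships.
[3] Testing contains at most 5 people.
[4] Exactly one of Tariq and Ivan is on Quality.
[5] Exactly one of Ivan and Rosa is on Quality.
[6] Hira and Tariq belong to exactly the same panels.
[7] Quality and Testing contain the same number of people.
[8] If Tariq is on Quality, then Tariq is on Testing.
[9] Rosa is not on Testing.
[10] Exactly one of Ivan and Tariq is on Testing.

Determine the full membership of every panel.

Testing = {Caro, Hira, Mika, Tariq}; Quality = {Hira, Mika, Rosa, Tariq}

From (9): Rosa ∉ Testing.
(1) (exactly one): Mika ∈ Testing.
(2): Tariq matches Mika: Tariq ∈ Testing.
(6): Hira matches Tariq: Hira ∈ Testing.
(10) (exactly one): Ivan ∉ Testing.
Suppose Rosa ∉ Quality: no assignment then satisfies all the clues, so Rosa ∈ Quality.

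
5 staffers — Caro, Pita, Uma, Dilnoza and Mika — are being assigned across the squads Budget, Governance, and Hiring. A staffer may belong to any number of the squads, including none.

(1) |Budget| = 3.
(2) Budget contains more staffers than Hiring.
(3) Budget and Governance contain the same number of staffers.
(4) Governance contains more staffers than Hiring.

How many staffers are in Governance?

3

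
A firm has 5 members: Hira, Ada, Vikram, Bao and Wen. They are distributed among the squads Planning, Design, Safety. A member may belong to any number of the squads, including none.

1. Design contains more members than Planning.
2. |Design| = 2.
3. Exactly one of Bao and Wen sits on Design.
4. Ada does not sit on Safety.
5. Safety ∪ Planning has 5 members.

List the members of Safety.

Safety = {Bao, Hira, Vikram, Wen}

From (4): Ada ∉ Safety.
Suppose Hira ∉ Safety: no assignment then satisfies all the clues, so Hira ∈ Safety.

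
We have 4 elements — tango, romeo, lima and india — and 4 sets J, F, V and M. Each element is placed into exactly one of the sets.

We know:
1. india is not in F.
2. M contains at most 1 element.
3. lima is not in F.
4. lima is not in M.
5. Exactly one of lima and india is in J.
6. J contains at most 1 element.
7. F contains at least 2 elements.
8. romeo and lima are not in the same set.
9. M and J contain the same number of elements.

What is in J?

J = {lima}

From (1): india ∉ F.
From (3): lima ∉ F.
From (4): lima ∉ M.
(7): only 2 candidates remain for F, so all are in.
Suppose lima ∉ J: no assignment then satisfies all the clues, so lima ∈ J.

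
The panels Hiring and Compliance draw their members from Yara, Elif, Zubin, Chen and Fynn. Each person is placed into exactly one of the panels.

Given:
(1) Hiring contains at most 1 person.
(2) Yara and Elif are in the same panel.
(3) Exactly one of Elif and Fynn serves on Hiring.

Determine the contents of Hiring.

Hiring = {Fynn}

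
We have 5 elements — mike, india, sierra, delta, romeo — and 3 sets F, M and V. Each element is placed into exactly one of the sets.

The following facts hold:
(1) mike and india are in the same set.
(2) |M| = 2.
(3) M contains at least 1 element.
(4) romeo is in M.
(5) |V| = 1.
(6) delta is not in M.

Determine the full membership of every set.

From (4): romeo ∈ M.
From (6): delta ∉ M.
Suppose mike ∉ F: no assignment then satisfies all the clues, so mike ∈ F.

F = {india, mike}; M = {romeo, sierra}; V = {delta}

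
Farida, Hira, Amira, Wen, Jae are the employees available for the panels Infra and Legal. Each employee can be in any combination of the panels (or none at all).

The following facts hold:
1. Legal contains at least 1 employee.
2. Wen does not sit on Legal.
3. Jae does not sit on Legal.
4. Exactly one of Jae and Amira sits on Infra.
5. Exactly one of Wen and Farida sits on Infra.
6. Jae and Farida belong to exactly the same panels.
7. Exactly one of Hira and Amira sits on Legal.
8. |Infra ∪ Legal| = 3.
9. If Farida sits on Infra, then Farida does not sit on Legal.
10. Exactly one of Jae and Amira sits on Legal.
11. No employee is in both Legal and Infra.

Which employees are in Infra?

Infra = {Farida, Jae}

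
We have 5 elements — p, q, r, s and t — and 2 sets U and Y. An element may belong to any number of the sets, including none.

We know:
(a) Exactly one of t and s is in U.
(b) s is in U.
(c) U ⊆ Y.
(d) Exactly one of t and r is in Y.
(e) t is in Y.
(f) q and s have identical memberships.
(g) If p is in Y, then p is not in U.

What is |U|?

From (b): s ∈ U.
From (e): t ∈ Y.
(a) (exactly one): t ∉ U.
(c) with s ∈ U: s ∈ Y.
(d) (exactly one): r ∉ Y.
(f): q matches s: q ∈ U.
(f): q matches s: q ∈ Y.
(c) contrapositive: r ∉ U.
Suppose p ∈ U: no assignment then satisfies all the clues, so p ∉ U.

2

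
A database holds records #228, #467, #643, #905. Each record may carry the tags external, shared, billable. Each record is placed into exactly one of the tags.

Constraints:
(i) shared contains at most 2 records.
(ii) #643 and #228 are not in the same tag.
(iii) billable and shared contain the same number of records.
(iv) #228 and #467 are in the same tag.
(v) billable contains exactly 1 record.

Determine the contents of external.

external = {#228, #467}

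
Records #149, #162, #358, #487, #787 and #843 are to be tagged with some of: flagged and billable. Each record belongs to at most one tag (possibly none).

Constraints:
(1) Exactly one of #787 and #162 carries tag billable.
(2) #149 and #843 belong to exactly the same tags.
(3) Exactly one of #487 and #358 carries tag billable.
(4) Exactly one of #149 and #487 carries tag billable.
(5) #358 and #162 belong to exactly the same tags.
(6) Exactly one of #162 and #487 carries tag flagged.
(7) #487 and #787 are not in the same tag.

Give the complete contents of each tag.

flagged = {#487}; billable = {#149, #162, #358, #843}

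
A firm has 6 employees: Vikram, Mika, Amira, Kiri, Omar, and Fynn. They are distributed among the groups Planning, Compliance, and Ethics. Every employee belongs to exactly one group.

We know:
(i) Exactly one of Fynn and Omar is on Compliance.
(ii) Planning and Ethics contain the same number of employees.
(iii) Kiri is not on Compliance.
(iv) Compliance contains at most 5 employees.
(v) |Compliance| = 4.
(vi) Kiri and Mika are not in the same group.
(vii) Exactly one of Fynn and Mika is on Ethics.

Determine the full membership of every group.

Planning = {Kiri}; Compliance = {Amira, Mika, Omar, Vikram}; Ethics = {Fynn}

From (iii): Kiri ∉ Compliance.
Suppose Vikram ∈ Planning: no assignment then satisfies all the clues, so Vikram ∉ Planning.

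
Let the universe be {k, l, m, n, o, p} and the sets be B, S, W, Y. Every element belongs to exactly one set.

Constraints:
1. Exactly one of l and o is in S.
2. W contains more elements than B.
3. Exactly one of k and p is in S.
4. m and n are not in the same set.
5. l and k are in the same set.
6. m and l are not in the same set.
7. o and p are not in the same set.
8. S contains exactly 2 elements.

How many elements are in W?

2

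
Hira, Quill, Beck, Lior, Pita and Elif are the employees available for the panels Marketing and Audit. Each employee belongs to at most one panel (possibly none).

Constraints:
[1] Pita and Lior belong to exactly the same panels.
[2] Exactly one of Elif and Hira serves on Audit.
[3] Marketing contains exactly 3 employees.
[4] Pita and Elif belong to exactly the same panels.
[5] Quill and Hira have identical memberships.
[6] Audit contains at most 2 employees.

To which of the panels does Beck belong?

Beck: none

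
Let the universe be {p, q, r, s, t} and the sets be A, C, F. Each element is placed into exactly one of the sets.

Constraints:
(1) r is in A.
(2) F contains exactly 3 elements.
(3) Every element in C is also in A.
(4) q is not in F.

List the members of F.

From (1): r ∈ A.
From (4): q ∉ F.
(2): only 3 candidates remain for F, so all are in.

F = {p, s, t}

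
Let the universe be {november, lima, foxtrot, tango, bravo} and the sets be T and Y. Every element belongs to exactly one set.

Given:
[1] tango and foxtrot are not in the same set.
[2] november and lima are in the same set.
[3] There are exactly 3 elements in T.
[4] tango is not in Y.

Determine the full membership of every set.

T = {lima, november, tango}; Y = {bravo, foxtrot}

From (4): tango ∉ Y.
Only one set left: tango ∈ T.
(1): foxtrot ∉ T.
Only one set left: foxtrot ∈ Y.
Suppose november ∉ T: no assignment then satisfies all the clues, so november ∈ T.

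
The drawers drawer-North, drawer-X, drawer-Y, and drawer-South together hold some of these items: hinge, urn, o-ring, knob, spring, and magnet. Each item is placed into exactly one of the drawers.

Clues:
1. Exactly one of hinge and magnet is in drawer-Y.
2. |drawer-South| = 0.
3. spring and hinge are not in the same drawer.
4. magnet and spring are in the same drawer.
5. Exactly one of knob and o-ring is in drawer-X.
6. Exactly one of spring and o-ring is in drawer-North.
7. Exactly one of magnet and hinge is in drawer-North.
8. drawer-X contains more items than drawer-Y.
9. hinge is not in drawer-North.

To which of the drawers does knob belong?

From (9): hinge ∉ drawer-North.
(2): drawer-South already has 0, so the rest are out.
(7) (exactly one): magnet ∈ drawer-North.
(1) (exactly one): hinge ∈ drawer-Y.
(3): spring ∉ drawer-Y.
(4): spring matches magnet: spring ∈ drawer-North.
(6) (exactly one): o-ring ∉ drawer-North.
Suppose knob ∉ drawer-North: no assignment then satisfies all the clues, so knob ∈ drawer-North.

knob: drawer-North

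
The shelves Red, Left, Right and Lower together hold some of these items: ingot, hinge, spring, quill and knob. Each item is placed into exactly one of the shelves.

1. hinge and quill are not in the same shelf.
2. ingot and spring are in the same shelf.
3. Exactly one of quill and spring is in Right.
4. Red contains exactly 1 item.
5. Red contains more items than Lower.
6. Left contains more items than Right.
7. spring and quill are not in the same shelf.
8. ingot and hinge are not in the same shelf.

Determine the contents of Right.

Right = {quill}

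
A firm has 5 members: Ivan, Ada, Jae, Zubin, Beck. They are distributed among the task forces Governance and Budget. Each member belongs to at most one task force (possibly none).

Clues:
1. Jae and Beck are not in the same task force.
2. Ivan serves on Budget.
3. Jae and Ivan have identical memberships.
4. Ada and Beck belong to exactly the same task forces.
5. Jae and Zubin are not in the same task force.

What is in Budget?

Budget = {Ivan, Jae}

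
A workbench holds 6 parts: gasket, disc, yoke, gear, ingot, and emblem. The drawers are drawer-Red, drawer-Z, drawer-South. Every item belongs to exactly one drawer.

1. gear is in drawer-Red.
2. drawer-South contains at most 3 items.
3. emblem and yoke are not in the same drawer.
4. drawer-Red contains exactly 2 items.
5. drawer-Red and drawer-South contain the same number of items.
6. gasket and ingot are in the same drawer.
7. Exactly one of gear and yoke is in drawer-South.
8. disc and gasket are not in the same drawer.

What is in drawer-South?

From (1): gear ∈ drawer-Red.
(7) (exactly one): yoke ∈ drawer-South.
(3): emblem ∉ drawer-South.
Suppose gasket ∈ drawer-South: no assignment then satisfies all the clues, so gasket ∉ drawer-South.

drawer-South = {disc, yoke}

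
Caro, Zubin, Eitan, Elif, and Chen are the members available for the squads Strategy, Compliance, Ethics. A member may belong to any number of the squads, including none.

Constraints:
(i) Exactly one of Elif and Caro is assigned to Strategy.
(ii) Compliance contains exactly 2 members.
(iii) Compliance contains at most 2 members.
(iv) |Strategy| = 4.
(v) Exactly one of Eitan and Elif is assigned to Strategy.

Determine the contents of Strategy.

Strategy = {Caro, Chen, Eitan, Zubin}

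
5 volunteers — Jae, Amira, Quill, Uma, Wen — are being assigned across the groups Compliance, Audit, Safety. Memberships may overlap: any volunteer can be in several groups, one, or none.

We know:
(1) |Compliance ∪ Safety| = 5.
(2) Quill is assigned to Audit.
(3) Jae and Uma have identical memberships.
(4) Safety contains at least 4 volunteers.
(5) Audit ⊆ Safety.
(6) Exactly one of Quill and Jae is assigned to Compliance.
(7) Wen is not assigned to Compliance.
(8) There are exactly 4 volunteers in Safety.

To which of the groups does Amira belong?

Amira: Compliance

From (2): Quill ∈ Audit.
From (7): Wen ∉ Compliance.
(5) with Quill ∈ Audit: Quill ∈ Safety.
Suppose Amira ∉ Compliance: no assignment then satisfies all the clues, so Amira ∈ Compliance.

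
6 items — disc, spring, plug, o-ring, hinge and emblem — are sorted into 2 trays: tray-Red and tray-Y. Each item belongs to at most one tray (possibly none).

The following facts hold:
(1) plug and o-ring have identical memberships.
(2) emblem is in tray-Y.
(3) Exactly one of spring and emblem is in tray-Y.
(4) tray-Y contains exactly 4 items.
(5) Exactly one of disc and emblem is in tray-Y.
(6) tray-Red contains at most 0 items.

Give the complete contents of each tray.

tray-Red = {}; tray-Y = {emblem, hinge, o-ring, plug}

From (2): emblem ∈ tray-Y.
(3) (exactly one): spring ∉ tray-Y.
(5) (exactly one): disc ∉ tray-Y.
(6): tray-Red already has 0, so the rest are out.
(4): only 4 candidates remain for tray-Y, so all are in.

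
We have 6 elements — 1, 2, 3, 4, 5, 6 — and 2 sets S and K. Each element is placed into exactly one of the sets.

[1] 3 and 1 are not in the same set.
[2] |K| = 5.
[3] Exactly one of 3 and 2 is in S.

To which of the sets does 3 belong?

3: S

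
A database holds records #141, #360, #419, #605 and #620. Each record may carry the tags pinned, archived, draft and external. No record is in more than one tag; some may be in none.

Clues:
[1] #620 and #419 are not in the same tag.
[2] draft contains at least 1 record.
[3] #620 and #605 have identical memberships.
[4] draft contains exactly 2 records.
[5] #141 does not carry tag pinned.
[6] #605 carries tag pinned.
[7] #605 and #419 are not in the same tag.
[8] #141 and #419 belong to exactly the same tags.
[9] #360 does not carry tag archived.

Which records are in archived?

From (5): #141 ∉ pinned.
From (6): #605 ∈ pinned.
From (9): #360 ∉ archived.
(3): #620 matches #605: #620 ∈ pinned.
(7): #419 ∉ pinned.
Suppose #141 ∈ archived: no assignment then satisfies all the clues, so #141 ∉ archived.

archived = {}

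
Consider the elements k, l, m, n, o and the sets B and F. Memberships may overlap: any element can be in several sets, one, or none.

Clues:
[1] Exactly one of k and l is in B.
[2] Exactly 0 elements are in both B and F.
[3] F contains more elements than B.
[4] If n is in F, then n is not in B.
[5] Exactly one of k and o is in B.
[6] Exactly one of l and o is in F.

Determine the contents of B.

B = {k}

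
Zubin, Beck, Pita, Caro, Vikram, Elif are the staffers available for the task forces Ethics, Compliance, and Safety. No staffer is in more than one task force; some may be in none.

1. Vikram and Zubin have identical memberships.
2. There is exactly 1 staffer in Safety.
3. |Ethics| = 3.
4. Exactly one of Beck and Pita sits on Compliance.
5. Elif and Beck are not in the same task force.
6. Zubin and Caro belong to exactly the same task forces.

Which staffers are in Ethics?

Ethics = {Caro, Vikram, Zubin}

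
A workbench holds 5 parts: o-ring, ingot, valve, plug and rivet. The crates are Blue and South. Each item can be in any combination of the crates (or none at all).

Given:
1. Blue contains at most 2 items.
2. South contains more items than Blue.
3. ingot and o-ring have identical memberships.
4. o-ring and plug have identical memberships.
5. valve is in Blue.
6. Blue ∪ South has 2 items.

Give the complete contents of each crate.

Blue = {valve}; South = {rivet, valve}

From (5): valve ∈ Blue.
Suppose o-ring ∈ Blue: no assignment then satisfies all the clues, so o-ring ∉ Blue.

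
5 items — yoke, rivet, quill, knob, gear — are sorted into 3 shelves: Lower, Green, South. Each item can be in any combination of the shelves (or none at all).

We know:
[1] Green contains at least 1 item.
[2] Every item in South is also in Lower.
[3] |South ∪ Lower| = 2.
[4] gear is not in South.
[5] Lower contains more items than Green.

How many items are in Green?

1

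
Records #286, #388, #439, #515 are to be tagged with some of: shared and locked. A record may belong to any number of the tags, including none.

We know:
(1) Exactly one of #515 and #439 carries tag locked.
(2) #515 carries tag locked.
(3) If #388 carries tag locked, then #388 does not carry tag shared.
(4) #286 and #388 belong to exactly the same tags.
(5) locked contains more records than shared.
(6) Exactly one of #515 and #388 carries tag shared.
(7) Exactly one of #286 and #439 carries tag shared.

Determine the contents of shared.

shared = {#439, #515}

From (2): #515 ∈ locked.
(1) (exactly one): #439 ∉ locked.
Suppose #286 ∈ shared: no assignment then satisfies all the clues, so #286 ∉ shared.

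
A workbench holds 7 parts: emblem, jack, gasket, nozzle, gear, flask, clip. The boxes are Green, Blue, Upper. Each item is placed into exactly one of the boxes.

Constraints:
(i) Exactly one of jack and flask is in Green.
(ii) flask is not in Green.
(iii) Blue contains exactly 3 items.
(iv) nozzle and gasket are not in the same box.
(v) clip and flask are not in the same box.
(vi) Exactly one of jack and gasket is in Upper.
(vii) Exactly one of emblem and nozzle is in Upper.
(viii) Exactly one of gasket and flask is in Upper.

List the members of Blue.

Blue = {flask, gear, nozzle}

From (ii): flask ∉ Green.
(i) (exactly one): jack ∈ Green.
(vi) (exactly one): gasket ∈ Upper.
(viii) (exactly one): flask ∉ Upper.
Only one box left: flask ∈ Blue.
(iv): nozzle ∉ Upper.
(v): clip ∉ Blue.
(vii) (exactly one): emblem ∈ Upper.
(iii): only 3 candidates remain for Blue, so all are in.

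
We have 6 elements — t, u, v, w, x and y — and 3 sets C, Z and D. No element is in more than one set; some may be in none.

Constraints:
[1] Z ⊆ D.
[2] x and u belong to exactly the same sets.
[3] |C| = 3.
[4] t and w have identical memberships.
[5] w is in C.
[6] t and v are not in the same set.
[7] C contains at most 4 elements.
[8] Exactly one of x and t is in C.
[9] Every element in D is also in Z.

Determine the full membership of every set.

C = {t, w, y}; Z = {}; D = {}

From (5): w ∈ C.
(4): t matches w: t ∈ C.
(6): v ∉ C.
(8) (exactly one): x ∉ C.
(2): u matches x: u ∉ C.
(3): only 3 candidates remain for C, so all are in.
Suppose u ∈ Z: no assignment then satisfies all the clues, so u ∉ Z.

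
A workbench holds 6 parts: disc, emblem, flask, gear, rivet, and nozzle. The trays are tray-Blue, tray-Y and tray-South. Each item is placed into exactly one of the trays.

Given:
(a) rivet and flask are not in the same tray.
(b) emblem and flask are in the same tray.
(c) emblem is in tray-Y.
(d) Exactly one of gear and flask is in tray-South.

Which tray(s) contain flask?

From (c): emblem ∈ tray-Y.
(b): flask matches emblem: flask ∉ tray-Blue.
(b): flask matches emblem: flask ∈ tray-Y.
(d) (exactly one): gear ∈ tray-South.
(a): rivet ∉ tray-Y.

flask: tray-Y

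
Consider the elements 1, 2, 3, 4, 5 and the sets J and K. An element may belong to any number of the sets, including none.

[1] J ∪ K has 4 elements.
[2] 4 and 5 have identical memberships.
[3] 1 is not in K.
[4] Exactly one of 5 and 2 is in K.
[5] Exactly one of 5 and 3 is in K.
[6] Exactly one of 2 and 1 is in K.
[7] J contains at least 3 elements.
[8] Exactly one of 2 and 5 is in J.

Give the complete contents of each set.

J = {3, 4, 5}; K = {2, 3}

From (3): 1 ∉ K.
(6) (exactly one): 2 ∈ K.
(4) (exactly one): 5 ∉ K.
(5) (exactly one): 3 ∈ K.
(2): 4 matches 5: 4 ∉ K.
Suppose 1 ∈ J: no assignment then satisfies all the clues, so 1 ∉ J.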